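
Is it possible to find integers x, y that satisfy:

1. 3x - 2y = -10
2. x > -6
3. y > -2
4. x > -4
Yes

Take x = 0, y = 5. Substituting into each constraint:
  (1) 3(0) - 2(5) = -10 ✓
  (2) 0 > -6 ✓
  (3) 5 > -2 ✓
  (4) 0 > -4 ✓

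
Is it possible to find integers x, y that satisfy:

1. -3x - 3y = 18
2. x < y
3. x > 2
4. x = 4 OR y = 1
No

A contradictory subset is {-3x - 3y = 18, x < y, x > 2}. No integer assignment can satisfy these jointly:

  - -3x - 3y = 18: is a linear equation tying the variables together
  - x < y: bounds one variable relative to another variable
  - x > 2: bounds one variable relative to a constant

Propagating the comparison: y > x and x ≥ 3 give y ≥ 4. Range argument: with x ∈ [3, ∞], y ∈ [4, ∞], the left side of the equation is at most -21, but the right side is 18 > -21. No integer solution exists.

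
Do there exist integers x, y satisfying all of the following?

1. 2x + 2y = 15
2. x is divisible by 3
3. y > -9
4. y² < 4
No

Even the single constraint (2x + 2y = 15) is infeasible over the integers.

  - 2x + 2y = 15: every term on the left is divisible by 2, so the LHS ≡ 0 (mod 2), but the RHS 15 is not — no integer solution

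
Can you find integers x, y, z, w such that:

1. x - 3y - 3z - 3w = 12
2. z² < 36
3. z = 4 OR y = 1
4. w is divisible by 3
Yes

Take x = 0, y = -8, z = 4, w = 0. Substituting into each constraint:
  (1) 0 - 3(-8) - 3(4) - 3(0) = 12 ✓
  (2) z² = (4)² = 16, and 16 < 36 ✓
  (3) z = 4, target 4 ✓ (first branch holds)
  (4) 0 = 3 × 0, remainder 0 ✓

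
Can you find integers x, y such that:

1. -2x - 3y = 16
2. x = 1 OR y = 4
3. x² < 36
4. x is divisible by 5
No

A contradictory subset is {-2x - 3y = 16, x = 1 OR y = 4, x is divisible by 5}. No integer assignment can satisfy these jointly:

  - -2x - 3y = 16: is a linear equation tying the variables together
  - x = 1 OR y = 4: forces a choice: either x = 1 or y = 4
  - x is divisible by 5: restricts x to multiples of 5

Split on the disjunction (x = 1 OR y = 4):
  • If x = 1: this contradicts the divisibility constraint — 1 is not a multiple of 5.
  • If y = 4: with y = 4, writing x = 5x', every remaining term of the linear equation is divisible by 10, so the left side is ≡ 0 (mod 10); but the right side 28 ≡ 8 (mod 10). No integers can satisfy it.
Both branches are infeasible, so the system has no integer solution.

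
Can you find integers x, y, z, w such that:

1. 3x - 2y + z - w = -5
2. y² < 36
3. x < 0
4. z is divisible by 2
Yes

Take x = -1, y = 0, z = 0, w = 2. Substituting into each constraint:
  (1) 3(-1) - 2(0) + 0 + (-2) = -5 ✓
  (2) y² = (0)² = 0, and 0 < 36 ✓
  (3) -1 < 0 ✓
  (4) 0 = 2 × 0, remainder 0 ✓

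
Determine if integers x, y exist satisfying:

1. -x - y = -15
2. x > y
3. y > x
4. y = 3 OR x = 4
No

A contradictory subset is {x > y, y > x}. No integer assignment can satisfy these jointly:

  - x > y: bounds one variable relative to another variable
  - y > x: bounds one variable relative to another variable

Direct contradiction: x > y and y > x cannot both hold.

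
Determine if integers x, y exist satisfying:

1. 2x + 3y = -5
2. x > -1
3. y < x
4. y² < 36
Yes

Take x = 2, y = -3. Substituting into each constraint:
  (1) 2(2) + 3(-3) = -5 ✓
  (2) 2 > -1 ✓
  (3) -3 < 2 ✓
  (4) y² = (-3)² = 9, and 9 < 36 ✓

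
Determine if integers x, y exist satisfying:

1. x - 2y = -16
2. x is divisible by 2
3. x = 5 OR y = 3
Yes

Take x = -10, y = 3. Substituting into each constraint:
  (1) (-10) - 2(3) = -16 ✓
  (2) -10 = 2 × -5, remainder 0 ✓
  (3) y = 3, target 3 ✓ (second branch holds)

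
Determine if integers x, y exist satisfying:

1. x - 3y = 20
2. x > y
Yes

Take x = 2, y = -6. Substituting into each constraint:
  (1) 2 - 3(-6) = 20 ✓
  (2) 2 > -6 ✓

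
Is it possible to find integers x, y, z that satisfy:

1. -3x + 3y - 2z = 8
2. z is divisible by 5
Yes

Take x = -2, y = 4, z = 5. Substituting into each constraint:
  (1) -3(-2) + 3(4) - 2(5) = 8 ✓
  (2) 5 = 5 × 1, remainder 0 ✓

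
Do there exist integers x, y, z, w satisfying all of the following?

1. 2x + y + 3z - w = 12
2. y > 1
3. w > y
Yes

Take x = 7, y = 2, z = 0, w = 4. Substituting into each constraint:
  (1) 2(7) + 2 + 3(0) + (-4) = 12 ✓
  (2) 2 > 1 ✓
  (3) 4 > 2 ✓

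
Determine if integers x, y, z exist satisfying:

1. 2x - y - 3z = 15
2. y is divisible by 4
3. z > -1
Yes

Take x = 9, y = 0, z = 1. Substituting into each constraint:
  (1) 2(9) + 0 - 3(1) = 15 ✓
  (2) 0 = 4 × 0, remainder 0 ✓
  (3) 1 > -1 ✓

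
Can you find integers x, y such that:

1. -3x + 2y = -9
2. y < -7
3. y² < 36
No

A contradictory subset is {y < -7, y² < 36}. No integer assignment can satisfy these jointly:

  - y < -7: bounds one variable relative to a constant
  - y² < 36: restricts y to |y| ≤ 5

Direct contradiction: the bounds on y require y ≥ -5 and y ≤ -8 simultaneously, which is empty.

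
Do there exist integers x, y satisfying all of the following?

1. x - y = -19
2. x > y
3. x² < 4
No

A contradictory subset is {x - y = -19, x > y}. No integer assignment can satisfy these jointly:

  - x - y = -19: is a linear equation tying the variables together
  - x > y: bounds one variable relative to another variable

From the equation, x − y = -19, i.e. x − y = -19; but x > y requires x − y ≥ 1. Contradiction.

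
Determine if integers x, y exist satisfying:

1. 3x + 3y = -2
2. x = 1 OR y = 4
No

Even the single constraint (3x + 3y = -2) is infeasible over the integers.

  - 3x + 3y = -2: every term on the left is divisible by 3, so the LHS ≡ 0 (mod 3), but the RHS -2 is not — no integer solution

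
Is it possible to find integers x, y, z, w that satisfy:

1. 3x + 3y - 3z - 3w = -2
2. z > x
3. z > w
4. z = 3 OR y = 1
No

Even the single constraint (3x + 3y - 3z - 3w = -2) is infeasible over the integers.

  - 3x + 3y - 3z - 3w = -2: every term on the left is divisible by 3, so the LHS ≡ 0 (mod 3), but the RHS -2 is not — no integer solution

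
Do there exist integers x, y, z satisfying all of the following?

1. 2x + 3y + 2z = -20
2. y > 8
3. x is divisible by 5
Yes

Take x = 0, y = 10, z = -25. Substituting into each constraint:
  (1) 2(0) + 3(10) + 2(-25) = -20 ✓
  (2) 10 > 8 ✓
  (3) 0 = 5 × 0, remainder 0 ✓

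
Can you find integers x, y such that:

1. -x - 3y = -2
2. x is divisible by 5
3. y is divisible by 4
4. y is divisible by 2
Yes

Take x = -10, y = 4. Substituting into each constraint:
  (1) 10 - 3(4) = -2 ✓
  (2) -10 = 5 × -2, remainder 0 ✓
  (3) 4 = 4 × 1, remainder 0 ✓
  (4) 4 = 2 × 2, remainder 0 ✓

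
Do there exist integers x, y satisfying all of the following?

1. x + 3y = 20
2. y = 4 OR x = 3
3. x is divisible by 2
Yes

Take x = 8, y = 4. Substituting into each constraint:
  (1) 8 + 3(4) = 20 ✓
  (2) y = 4, target 4 ✓ (first branch holds)
  (3) 8 = 2 × 4, remainder 0 ✓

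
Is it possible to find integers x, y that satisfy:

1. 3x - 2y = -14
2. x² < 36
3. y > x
Yes

Take x = 0, y = 7. Substituting into each constraint:
  (1) 3(0) - 2(7) = -14 ✓
  (2) x² = (0)² = 0, and 0 < 36 ✓
  (3) 7 > 0 ✓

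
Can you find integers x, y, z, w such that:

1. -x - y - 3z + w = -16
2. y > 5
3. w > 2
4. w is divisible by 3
Yes

Take x = 13, y = 6, z = 0, w = 3. Substituting into each constraint:
  (1) (-13) + (-6) - 3(0) + 3 = -16 ✓
  (2) 6 > 5 ✓
  (3) 3 > 2 ✓
  (4) 3 = 3 × 1, remainder 0 ✓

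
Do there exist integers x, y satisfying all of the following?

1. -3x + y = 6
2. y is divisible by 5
Yes

Take x = -2, y = 0. Substituting into each constraint:
  (1) -3(-2) + 0 = 6 ✓
  (2) 0 = 5 × 0, remainder 0 ✓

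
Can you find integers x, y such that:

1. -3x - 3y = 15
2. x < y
Yes

Take x = -5, y = 0. Substituting into each constraint:
  (1) -3(-5) - 3(0) = 15 ✓
  (2) -5 < 0 ✓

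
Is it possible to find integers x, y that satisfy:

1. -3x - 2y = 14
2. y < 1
Yes

Take x = 0, y = -7. Substituting into each constraint:
  (1) -3(0) - 2(-7) = 14 ✓
  (2) -7 < 1 ✓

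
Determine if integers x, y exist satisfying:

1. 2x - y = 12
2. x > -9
Yes

Take x = 6, y = 0. Substituting into each constraint:
  (1) 2(6) + 0 = 12 ✓
  (2) 6 > -9 ✓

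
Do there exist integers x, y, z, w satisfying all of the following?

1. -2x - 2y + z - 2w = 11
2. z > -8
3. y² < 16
Yes

Take x = 0, y = 0, z = 1, w = -5. Substituting into each constraint:
  (1) -2(0) - 2(0) + 1 - 2(-5) = 11 ✓
  (2) 1 > -8 ✓
  (3) y² = (0)² = 0, and 0 < 16 ✓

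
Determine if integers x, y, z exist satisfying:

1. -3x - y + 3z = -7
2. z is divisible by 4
Yes

Take x = 2, y = 1, z = 0. Substituting into each constraint:
  (1) -3(2) + (-1) + 3(0) = -7 ✓
  (2) 0 = 4 × 0, remainder 0 ✓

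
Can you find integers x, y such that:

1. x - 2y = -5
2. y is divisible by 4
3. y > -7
Yes

Take x = -5, y = 0. Substituting into each constraint:
  (1) (-5) - 2(0) = -5 ✓
  (2) 0 = 4 × 0, remainder 0 ✓
  (3) 0 > -7 ✓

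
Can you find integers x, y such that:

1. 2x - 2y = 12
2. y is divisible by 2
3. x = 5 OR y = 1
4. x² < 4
No

A contradictory subset is {y is divisible by 2, x = 5 OR y = 1, x² < 4}. No integer assignment can satisfy these jointly:

  - y is divisible by 2: restricts y to multiples of 2
  - x = 5 OR y = 1: forces a choice: either x = 5 or y = 1
  - x² < 4: restricts x to |x| ≤ 1

Split on the disjunction (x = 5 OR y = 1):
  • If x = 5: this contradicts x² < 4, which requires |x| ≤ 1.
  • If y = 1: this contradicts the divisibility constraint — 1 is not a multiple of 2.
Both branches are infeasible, so the system has no integer solution.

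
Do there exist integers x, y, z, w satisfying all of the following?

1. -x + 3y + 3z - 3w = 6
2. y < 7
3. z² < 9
Yes

Take x = 0, y = 0, z = 2, w = 0. Substituting into each constraint:
  (1) 0 + 3(0) + 3(2) - 3(0) = 6 ✓
  (2) 0 < 7 ✓
  (3) z² = (2)² = 4, and 4 < 9 ✓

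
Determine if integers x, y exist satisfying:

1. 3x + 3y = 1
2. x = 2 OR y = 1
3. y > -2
No

Even the single constraint (3x + 3y = 1) is infeasible over the integers.

  - 3x + 3y = 1: every term on the left is divisible by 3, so the LHS ≡ 0 (mod 3), but the RHS 1 is not — no integer solution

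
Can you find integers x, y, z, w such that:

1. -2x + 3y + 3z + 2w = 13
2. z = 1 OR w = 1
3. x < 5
Yes

Take x = 0, y = 2, z = 1, w = 2. Substituting into each constraint:
  (1) -2(0) + 3(2) + 3(1) + 2(2) = 13 ✓
  (2) z = 1, target 1 ✓ (first branch holds)
  (3) 0 < 5 ✓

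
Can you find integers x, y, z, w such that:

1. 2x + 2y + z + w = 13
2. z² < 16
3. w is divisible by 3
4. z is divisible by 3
Yes

Take x = 0, y = 5, z = 0, w = 3. Substituting into each constraint:
  (1) 2(0) + 2(5) + 0 + 3 = 13 ✓
  (2) z² = (0)² = 0, and 0 < 16 ✓
  (3) 3 = 3 × 1, remainder 0 ✓
  (4) 0 = 3 × 0, remainder 0 ✓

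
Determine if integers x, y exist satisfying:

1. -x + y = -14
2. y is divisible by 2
Yes

Take x = 14, y = 0. Substituting into each constraint:
  (1) (-14) + 0 = -14 ✓
  (2) 0 = 2 × 0, remainder 0 ✓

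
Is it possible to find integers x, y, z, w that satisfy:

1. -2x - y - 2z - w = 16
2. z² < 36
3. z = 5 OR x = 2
Yes

Take x = 0, y = 0, z = 5, w = -26. Substituting into each constraint:
  (1) -2(0) + 0 - 2(5) + 26 = 16 ✓
  (2) z² = (5)² = 25, and 25 < 36 ✓
  (3) z = 5, target 5 ✓ (first branch holds)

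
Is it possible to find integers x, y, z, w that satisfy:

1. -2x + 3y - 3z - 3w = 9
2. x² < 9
Yes

Take x = 0, y = 3, z = 0, w = 0. Substituting into each constraint:
  (1) -2(0) + 3(3) - 3(0) - 3(0) = 9 ✓
  (2) x² = (0)² = 0, and 0 < 9 ✓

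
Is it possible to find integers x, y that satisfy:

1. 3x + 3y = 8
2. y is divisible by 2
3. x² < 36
No

Even the single constraint (3x + 3y = 8) is infeasible over the integers.

  - 3x + 3y = 8: every term on the left is divisible by 3, so the LHS ≡ 0 (mod 3), but the RHS 8 is not — no integer solution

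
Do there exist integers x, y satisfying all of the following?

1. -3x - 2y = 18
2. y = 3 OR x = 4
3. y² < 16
Yes

Take x = -8, y = 3. Substituting into each constraint:
  (1) -3(-8) - 2(3) = 18 ✓
  (2) y = 3, target 3 ✓ (first branch holds)
  (3) y² = (3)² = 9, and 9 < 16 ✓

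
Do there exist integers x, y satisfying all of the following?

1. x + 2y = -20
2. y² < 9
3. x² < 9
No

The full constraint system is jointly infeasible over the integers. Each constraint and what it forces:

  - x + 2y = -20: is a linear equation tying the variables together
  - y² < 9: restricts y to |y| ≤ 2
  - x² < 9: restricts x to |x| ≤ 2

Range argument: with x ∈ [-2, 2], y ∈ [-2, 2], the left side of the equation is at least -6, but the right side is -20 < -6. No integer solution exists.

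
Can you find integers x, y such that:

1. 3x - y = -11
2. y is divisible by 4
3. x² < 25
Yes

Take x = 3, y = 20. Substituting into each constraint:
  (1) 3(3) + (-20) = -11 ✓
  (2) 20 = 4 × 5, remainder 0 ✓
  (3) x² = (3)² = 9, and 9 < 25 ✓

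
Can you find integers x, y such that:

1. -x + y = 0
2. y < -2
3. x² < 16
Yes

Take x = -3, y = -3. Substituting into each constraint:
  (1) 3 + (-3) = 0 ✓
  (2) -3 < -2 ✓
  (3) x² = (-3)² = 9, and 9 < 16 ✓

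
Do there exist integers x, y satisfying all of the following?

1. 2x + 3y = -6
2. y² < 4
Yes

Take x = -3, y = 0. Substituting into each constraint:
  (1) 2(-3) + 3(0) = -6 ✓
  (2) y² = (0)² = 0, and 0 < 4 ✓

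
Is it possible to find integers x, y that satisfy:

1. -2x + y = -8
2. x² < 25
Yes

Take x = 4, y = 0. Substituting into each constraint:
  (1) -2(4) + 0 = -8 ✓
  (2) x² = (4)² = 16, and 16 < 25 ✓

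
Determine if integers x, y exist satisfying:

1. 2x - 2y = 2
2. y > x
No

The full constraint system is jointly infeasible over the integers. Each constraint and what it forces:

  - 2x - 2y = 2: is a linear equation tying the variables together
  - y > x: bounds one variable relative to another variable

From the equation, x − y = 1, i.e. y − x = -1; but y > x requires y − x ≥ 1. Contradiction.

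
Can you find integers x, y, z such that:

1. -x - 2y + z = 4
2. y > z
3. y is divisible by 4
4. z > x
Yes

Take x = -9, y = 4, z = 3. Substituting into each constraint:
  (1) 9 - 2(4) + 3 = 4 ✓
  (2) 4 > 3 ✓
  (3) 4 = 4 × 1, remainder 0 ✓
  (4) 3 > -9 ✓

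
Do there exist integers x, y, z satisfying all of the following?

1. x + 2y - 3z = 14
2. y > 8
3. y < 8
No

A contradictory subset is {y > 8, y < 8}. No integer assignment can satisfy these jointly:

  - y > 8: bounds one variable relative to a constant
  - y < 8: bounds one variable relative to a constant

Direct contradiction: the bounds on y require y ≥ 9 and y ≤ 7 simultaneously, which is empty.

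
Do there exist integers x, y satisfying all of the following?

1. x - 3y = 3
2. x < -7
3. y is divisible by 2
Yes

Take x = -9, y = -4. Substituting into each constraint:
  (1) (-9) - 3(-4) = 3 ✓
  (2) -9 < -7 ✓
  (3) -4 = 2 × -2, remainder 0 ✓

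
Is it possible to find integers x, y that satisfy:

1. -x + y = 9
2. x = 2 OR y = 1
Yes

Take x = 2, y = 11. Substituting into each constraint:
  (1) (-2) + 11 = 9 ✓
  (2) x = 2, target 2 ✓ (first branch holds)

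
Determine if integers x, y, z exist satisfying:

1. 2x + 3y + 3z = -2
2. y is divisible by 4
Yes

Take x = -1, y = 0, z = 0. Substituting into each constraint:
  (1) 2(-1) + 3(0) + 3(0) = -2 ✓
  (2) 0 = 4 × 0, remainder 0 ✓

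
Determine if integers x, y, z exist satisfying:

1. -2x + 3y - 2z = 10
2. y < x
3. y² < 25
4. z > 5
No

The full constraint system is jointly infeasible over the integers. Each constraint and what it forces:

  - -2x + 3y - 2z = 10: is a linear equation tying the variables together
  - y < x: bounds one variable relative to another variable
  - y² < 25: restricts y to |y| ≤ 4
  - z > 5: bounds one variable relative to a constant

Propagating the comparison: x > y and y ≥ -4 give x ≥ -3. Range argument: with x ∈ [-3, ∞], y ∈ [-4, 4], z ∈ [6, ∞], the left side of the equation is at most 6, but the right side is 10 > 6. No integer solution exists.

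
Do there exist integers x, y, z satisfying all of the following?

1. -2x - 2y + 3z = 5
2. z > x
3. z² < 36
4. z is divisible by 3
Yes

Take x = -6, y = -1, z = -3. Substituting into each constraint:
  (1) -2(-6) - 2(-1) + 3(-3) = 5 ✓
  (2) -3 > -6 ✓
  (3) z² = (-3)² = 9, and 9 < 36 ✓
  (4) -3 = 3 × -1, remainder 0 ✓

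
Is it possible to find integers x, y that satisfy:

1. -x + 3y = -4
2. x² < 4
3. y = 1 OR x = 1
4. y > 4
No

A contradictory subset is {-x + 3y = -4, y = 1 OR x = 1, y > 4}. No integer assignment can satisfy these jointly:

  - -x + 3y = -4: is a linear equation tying the variables together
  - y = 1 OR x = 1: forces a choice: either y = 1 or x = 1
  - y > 4: bounds one variable relative to a constant

Split on the disjunction (y = 1 OR x = 1):
  • If y = 1: this contradicts the bound y ≥ 5.
  • If x = 1: the equation forces y = -1, which contradicts the bound y ≥ 5.
Both branches are infeasible, so the system has no integer solution.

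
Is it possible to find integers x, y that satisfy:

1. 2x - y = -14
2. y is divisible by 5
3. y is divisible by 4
Yes

Take x = -7, y = 0. Substituting into each constraint:
  (1) 2(-7) + 0 = -14 ✓
  (2) 0 = 5 × 0, remainder 0 ✓
  (3) 0 = 4 × 0, remainder 0 ✓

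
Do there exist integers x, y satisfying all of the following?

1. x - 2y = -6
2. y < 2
Yes

Take x = -6, y = 0. Substituting into each constraint:
  (1) (-6) - 2(0) = -6 ✓
  (2) 0 < 2 ✓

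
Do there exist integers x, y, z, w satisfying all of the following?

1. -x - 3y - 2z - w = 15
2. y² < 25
Yes

Take x = 0, y = 0, z = 0, w = -15. Substituting into each constraint:
  (1) 0 - 3(0) - 2(0) + 15 = 15 ✓
  (2) y² = (0)² = 0, and 0 < 25 ✓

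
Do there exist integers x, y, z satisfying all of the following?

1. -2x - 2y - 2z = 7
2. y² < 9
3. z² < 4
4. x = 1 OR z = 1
No

Even the single constraint (-2x - 2y - 2z = 7) is infeasible over the integers.

  - -2x - 2y - 2z = 7: every term on the left is divisible by 2, so the LHS ≡ 0 (mod 2), but the RHS 7 is not — no integer solution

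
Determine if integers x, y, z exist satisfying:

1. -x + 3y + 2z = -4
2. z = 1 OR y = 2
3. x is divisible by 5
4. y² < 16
Yes

Take x = 0, y = -2, z = 1. Substituting into each constraint:
  (1) 0 + 3(-2) + 2(1) = -4 ✓
  (2) z = 1, target 1 ✓ (first branch holds)
  (3) 0 = 5 × 0, remainder 0 ✓
  (4) y² = (-2)² = 4, and 4 < 16 ✓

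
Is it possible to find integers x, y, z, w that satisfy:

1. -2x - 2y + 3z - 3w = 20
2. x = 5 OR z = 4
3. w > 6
Yes

Take x = 5, y = -27, z = 0, w = 8. Substituting into each constraint:
  (1) -2(5) - 2(-27) + 3(0) - 3(8) = 20 ✓
  (2) x = 5, target 5 ✓ (first branch holds)
  (3) 8 > 6 ✓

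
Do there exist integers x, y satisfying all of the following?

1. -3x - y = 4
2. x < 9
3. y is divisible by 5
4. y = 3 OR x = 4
No

A contradictory subset is {-3x - y = 4, y is divisible by 5, y = 3 OR x = 4}. No integer assignment can satisfy these jointly:

  - -3x - y = 4: is a linear equation tying the variables together
  - y is divisible by 5: restricts y to multiples of 5
  - y = 3 OR x = 4: forces a choice: either y = 3 or x = 4

Split on the disjunction (y = 3 OR x = 4):
  • If y = 3: this contradicts the divisibility constraint — 3 is not a multiple of 5.
  • If x = 4: with x = 4, writing y = 5y', every remaining term of the linear equation is divisible by 5, so the left side is ≡ 0 (mod 5); but the right side 16 ≡ 1 (mod 5). No integers can satisfy it.
Both branches are infeasible, so the system has no integer solution.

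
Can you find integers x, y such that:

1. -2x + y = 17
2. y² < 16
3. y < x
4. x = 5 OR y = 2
No

A contradictory subset is {-2x + y = 17, y < x, x = 5 OR y = 2}. No integer assignment can satisfy these jointly:

  - -2x + y = 17: is a linear equation tying the variables together
  - y < x: bounds one variable relative to another variable
  - x = 5 OR y = 2: forces a choice: either x = 5 or y = 2

Split on the disjunction (x = 5 OR y = 2):
  • If x = 5: the equation forces y = 27, giving (x, y) = (5, 27), which violates x > y.
  • If y = 2: with y = 2, every remaining term of the linear equation is divisible by 2, so the left side is ≡ 0 (mod 2); but the right side 15 ≡ 1 (mod 2). No integers can satisfy it.
Both branches are infeasible, so the system has no integer solution.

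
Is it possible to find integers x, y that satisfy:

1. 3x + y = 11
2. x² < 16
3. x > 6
No

A contradictory subset is {x² < 16, x > 6}. No integer assignment can satisfy these jointly:

  - x² < 16: restricts x to |x| ≤ 3
  - x > 6: bounds one variable relative to a constant

Direct contradiction: the bounds on x require x ≥ 7 and x ≤ 3 simultaneously, which is empty.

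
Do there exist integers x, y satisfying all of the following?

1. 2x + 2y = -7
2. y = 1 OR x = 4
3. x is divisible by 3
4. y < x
No

Even the single constraint (2x + 2y = -7) is infeasible over the integers.

  - 2x + 2y = -7: every term on the left is divisible by 2, so the LHS ≡ 0 (mod 2), but the RHS -7 is not — no integer solution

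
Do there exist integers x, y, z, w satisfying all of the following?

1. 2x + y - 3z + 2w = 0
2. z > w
Yes

Take x = 2, y = 0, z = 2, w = 1. Substituting into each constraint:
  (1) 2(2) + 0 - 3(2) + 2(1) = 0 ✓
  (2) 2 > 1 ✓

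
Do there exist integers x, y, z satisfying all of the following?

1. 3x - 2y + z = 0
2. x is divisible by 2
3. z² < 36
Yes

Take x = 0, y = 0, z = 0. Substituting into each constraint:
  (1) 3(0) - 2(0) + 0 = 0 ✓
  (2) 0 = 2 × 0, remainder 0 ✓
  (3) z² = (0)² = 0, and 0 < 36 ✓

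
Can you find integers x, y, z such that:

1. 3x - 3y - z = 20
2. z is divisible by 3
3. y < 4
No

A contradictory subset is {3x - 3y - z = 20, z is divisible by 3}. No integer assignment can satisfy these jointly:

  - 3x - 3y - z = 20: is a linear equation tying the variables together
  - z is divisible by 3: restricts z to multiples of 3

Modular obstruction: writing z = 3z', every remaining term of the linear equation is divisible by 3, so the left side is ≡ 0 (mod 3); but the right side 20 ≡ 2 (mod 3). No integers can satisfy it.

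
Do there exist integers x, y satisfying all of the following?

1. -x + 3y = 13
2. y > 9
Yes

Take x = 17, y = 10. Substituting into each constraint:
  (1) (-17) + 3(10) = 13 ✓
  (2) 10 > 9 ✓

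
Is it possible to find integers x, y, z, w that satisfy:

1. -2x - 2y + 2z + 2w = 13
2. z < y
No

Even the single constraint (-2x - 2y + 2z + 2w = 13) is infeasible over the integers.

  - -2x - 2y + 2z + 2w = 13: every term on the left is divisible by 2, so the LHS ≡ 0 (mod 2), but the RHS 13 is not — no integer solution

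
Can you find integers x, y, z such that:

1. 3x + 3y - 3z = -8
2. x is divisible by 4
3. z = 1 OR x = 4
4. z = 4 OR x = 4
No

Even the single constraint (3x + 3y - 3z = -8) is infeasible over the integers.

  - 3x + 3y - 3z = -8: every term on the left is divisible by 3, so the LHS ≡ 0 (mod 3), but the RHS -8 is not — no integer solution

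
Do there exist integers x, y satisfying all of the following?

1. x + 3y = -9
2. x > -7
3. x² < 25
Yes

Take x = 0, y = -3. Substituting into each constraint:
  (1) 0 + 3(-3) = -9 ✓
  (2) 0 > -7 ✓
  (3) x² = (0)² = 0, and 0 < 25 ✓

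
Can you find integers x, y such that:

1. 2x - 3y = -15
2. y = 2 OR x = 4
No

The full constraint system is jointly infeasible over the integers. Each constraint and what it forces:

  - 2x - 3y = -15: is a linear equation tying the variables together
  - y = 2 OR x = 4: forces a choice: either y = 2 or x = 4

Split on the disjunction (y = 2 OR x = 4):
  • If y = 2: with y = 2, every remaining term of the linear equation is divisible by 2, so the left side is ≡ 0 (mod 2); but the right side -9 ≡ 1 (mod 2). No integers can satisfy it.
  • If x = 4: with x = 4, every remaining term of the linear equation is divisible by 3, so the left side is ≡ 0 (mod 3); but the right side -23 ≡ 1 (mod 3). No integers can satisfy it.
Both branches are infeasible, so the system has no integer solution.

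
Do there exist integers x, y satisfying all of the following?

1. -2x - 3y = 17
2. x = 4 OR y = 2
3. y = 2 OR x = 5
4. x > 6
No

A contradictory subset is {-2x - 3y = 17, x = 4 OR y = 2, x > 6}. No integer assignment can satisfy these jointly:

  - -2x - 3y = 17: is a linear equation tying the variables together
  - x = 4 OR y = 2: forces a choice: either x = 4 or y = 2
  - x > 6: bounds one variable relative to a constant

Split on the disjunction (x = 4 OR y = 2):
  • If x = 4: this contradicts the bound x ≥ 7.
  • If y = 2: with y = 2, every remaining term of the linear equation is divisible by 2, so the left side is ≡ 0 (mod 2); but the right side 23 ≡ 1 (mod 2). No integers can satisfy it.
Both branches are infeasible, so the system has no integer solution.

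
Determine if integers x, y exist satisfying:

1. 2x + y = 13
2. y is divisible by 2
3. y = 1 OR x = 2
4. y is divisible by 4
No

A contradictory subset is {2x + y = 13, y is divisible by 2}. No integer assignment can satisfy these jointly:

  - 2x + y = 13: is a linear equation tying the variables together
  - y is divisible by 2: restricts y to multiples of 2

Modular obstruction: writing y = 2y', every remaining term of the linear equation is divisible by 2, so the left side is ≡ 0 (mod 2); but the right side 13 ≡ 1 (mod 2). No integers can satisfy it.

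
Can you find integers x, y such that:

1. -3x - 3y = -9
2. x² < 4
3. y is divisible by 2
Yes

Take x = -1, y = 4. Substituting into each constraint:
  (1) -3(-1) - 3(4) = -9 ✓
  (2) x² = (-1)² = 1, and 1 < 4 ✓
  (3) 4 = 2 × 2, remainder 0 ✓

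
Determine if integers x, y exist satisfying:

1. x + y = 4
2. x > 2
Yes

Take x = 3, y = 1. Substituting into each constraint:
  (1) 3 + 1 = 4 ✓
  (2) 3 > 2 ✓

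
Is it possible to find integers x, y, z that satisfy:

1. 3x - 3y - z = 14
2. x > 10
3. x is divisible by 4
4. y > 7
Yes

Take x = 12, y = 8, z = -2. Substituting into each constraint:
  (1) 3(12) - 3(8) + 2 = 14 ✓
  (2) 12 > 10 ✓
  (3) 12 = 4 × 3, remainder 0 ✓
  (4) 8 > 7 ✓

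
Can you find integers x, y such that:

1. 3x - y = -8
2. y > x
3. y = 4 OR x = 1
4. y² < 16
No

A contradictory subset is {3x - y = -8, y = 4 OR x = 1, y² < 16}. No integer assignment can satisfy these jointly:

  - 3x - y = -8: is a linear equation tying the variables together
  - y = 4 OR x = 1: forces a choice: either y = 4 or x = 1
  - y² < 16: restricts y to |y| ≤ 3

Split on the disjunction (y = 4 OR x = 1):
  • If y = 4: this contradicts y² < 16, which requires |y| ≤ 3.
  • If x = 1: the equation forces y = 11, but y² < 16 requires |y| ≤ 3.
Both branches are infeasible, so the system has no integer solution.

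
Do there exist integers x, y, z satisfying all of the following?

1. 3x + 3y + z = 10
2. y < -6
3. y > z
Yes

Take x = 13, y = -7, z = -8. Substituting into each constraint:
  (1) 3(13) + 3(-7) + (-8) = 10 ✓
  (2) -7 < -6 ✓
  (3) -7 > -8 ✓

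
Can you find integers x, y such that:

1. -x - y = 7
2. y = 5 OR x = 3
Yes

Take x = 3, y = -10. Substituting into each constraint:
  (1) (-3) + 10 = 7 ✓
  (2) x = 3, target 3 ✓ (second branch holds)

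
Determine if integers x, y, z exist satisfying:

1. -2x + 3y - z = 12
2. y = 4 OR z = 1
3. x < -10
Yes

Take x = -11, y = 4, z = 22. Substituting into each constraint:
  (1) -2(-11) + 3(4) + (-22) = 12 ✓
  (2) y = 4, target 4 ✓ (first branch holds)
  (3) -11 < -10 ✓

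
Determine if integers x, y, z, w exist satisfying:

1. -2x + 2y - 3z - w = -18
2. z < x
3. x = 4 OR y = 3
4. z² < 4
Yes

Take x = 4, y = -7, z = -1, w = -1. Substituting into each constraint:
  (1) -2(4) + 2(-7) - 3(-1) + 1 = -18 ✓
  (2) -1 < 4 ✓
  (3) x = 4, target 4 ✓ (first branch holds)
  (4) z² = (-1)² = 1, and 1 < 4 ✓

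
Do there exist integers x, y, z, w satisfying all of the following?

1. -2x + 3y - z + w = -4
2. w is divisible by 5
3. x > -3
Yes

Take x = 0, y = -1, z = 1, w = 0. Substituting into each constraint:
  (1) -2(0) + 3(-1) + (-1) + 0 = -4 ✓
  (2) 0 = 5 × 0, remainder 0 ✓
  (3) 0 > -3 ✓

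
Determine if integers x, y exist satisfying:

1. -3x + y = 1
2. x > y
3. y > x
No

A contradictory subset is {x > y, y > x}. No integer assignment can satisfy these jointly:

  - x > y: bounds one variable relative to another variable
  - y > x: bounds one variable relative to another variable

Direct contradiction: x > y and y > x cannot both hold.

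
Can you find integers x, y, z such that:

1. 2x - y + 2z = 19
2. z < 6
Yes

Take x = 0, y = -19, z = 0. Substituting into each constraint:
  (1) 2(0) + 19 + 2(0) = 19 ✓
  (2) 0 < 6 ✓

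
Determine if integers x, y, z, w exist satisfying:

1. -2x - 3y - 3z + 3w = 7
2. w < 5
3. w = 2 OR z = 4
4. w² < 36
Yes

Take x = -2, y = -4, z = 4, w = 1. Substituting into each constraint:
  (1) -2(-2) - 3(-4) - 3(4) + 3(1) = 7 ✓
  (2) 1 < 5 ✓
  (3) z = 4, target 4 ✓ (second branch holds)
  (4) w² = (1)² = 1, and 1 < 36 ✓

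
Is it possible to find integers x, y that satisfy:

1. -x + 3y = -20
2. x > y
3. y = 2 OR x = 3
Yes

Take x = 26, y = 2. Substituting into each constraint:
  (1) (-26) + 3(2) = -20 ✓
  (2) 26 > 2 ✓
  (3) y = 2, target 2 ✓ (first branch holds)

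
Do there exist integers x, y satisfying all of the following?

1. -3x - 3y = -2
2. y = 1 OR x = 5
No

Even the single constraint (-3x - 3y = -2) is infeasible over the integers.

  - -3x - 3y = -2: every term on the left is divisible by 3, so the LHS ≡ 0 (mod 3), but the RHS -2 is not — no integer solution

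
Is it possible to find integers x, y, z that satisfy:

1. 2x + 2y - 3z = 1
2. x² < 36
Yes

Take x = 2, y = 0, z = 1. Substituting into each constraint:
  (1) 2(2) + 2(0) - 3(1) = 1 ✓
  (2) x² = (2)² = 4, and 4 < 36 ✓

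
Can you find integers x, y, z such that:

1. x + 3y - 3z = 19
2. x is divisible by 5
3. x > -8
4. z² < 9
Yes

Take x = 25, y = -4, z = -2. Substituting into each constraint:
  (1) 25 + 3(-4) - 3(-2) = 19 ✓
  (2) 25 = 5 × 5, remainder 0 ✓
  (3) 25 > -8 ✓
  (4) z² = (-2)² = 4, and 4 < 9 ✓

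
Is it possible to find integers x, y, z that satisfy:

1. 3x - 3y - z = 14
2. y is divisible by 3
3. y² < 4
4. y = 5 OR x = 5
Yes

Take x = 5, y = 0, z = 1. Substituting into each constraint:
  (1) 3(5) - 3(0) + (-1) = 14 ✓
  (2) 0 = 3 × 0, remainder 0 ✓
  (3) y² = (0)² = 0, and 0 < 4 ✓
  (4) x = 5, target 5 ✓ (second branch holds)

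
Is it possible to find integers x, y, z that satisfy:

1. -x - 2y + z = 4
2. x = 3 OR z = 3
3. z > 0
Yes

Take x = 3, y = -3, z = 1. Substituting into each constraint:
  (1) (-3) - 2(-3) + 1 = 4 ✓
  (2) x = 3, target 3 ✓ (first branch holds)
  (3) 1 > 0 ✓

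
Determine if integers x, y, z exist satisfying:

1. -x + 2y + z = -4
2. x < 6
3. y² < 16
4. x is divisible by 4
Yes

Take x = 0, y = 0, z = -4. Substituting into each constraint:
  (1) 0 + 2(0) + (-4) = -4 ✓
  (2) 0 < 6 ✓
  (3) y² = (0)² = 0, and 0 < 16 ✓
  (4) 0 = 4 × 0, remainder 0 ✓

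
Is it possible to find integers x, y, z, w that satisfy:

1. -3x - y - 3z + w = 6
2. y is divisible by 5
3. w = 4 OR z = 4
Yes

Take x = -2, y = -5, z = 3, w = 4. Substituting into each constraint:
  (1) -3(-2) + 5 - 3(3) + 4 = 6 ✓
  (2) -5 = 5 × -1, remainder 0 ✓
  (3) w = 4, target 4 ✓ (first branch holds)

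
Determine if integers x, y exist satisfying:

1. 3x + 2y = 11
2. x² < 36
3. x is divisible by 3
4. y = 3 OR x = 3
Yes

Take x = 3, y = 1. Substituting into each constraint:
  (1) 3(3) + 2(1) = 11 ✓
  (2) x² = (3)² = 9, and 9 < 36 ✓
  (3) 3 = 3 × 1, remainder 0 ✓
  (4) x = 3, target 3 ✓ (second branch holds)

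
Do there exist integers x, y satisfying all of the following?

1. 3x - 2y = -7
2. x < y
Yes

Take x = -5, y = -4. Substituting into each constraint:
  (1) 3(-5) - 2(-4) = -7 ✓
  (2) -5 < -4 ✓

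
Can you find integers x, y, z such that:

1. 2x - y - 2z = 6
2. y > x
Yes

Take x = -1, y = 0, z = -4. Substituting into each constraint:
  (1) 2(-1) + 0 - 2(-4) = 6 ✓
  (2) 0 > -1 ✓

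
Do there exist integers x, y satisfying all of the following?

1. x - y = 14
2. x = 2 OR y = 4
Yes

Take x = 18, y = 4. Substituting into each constraint:
  (1) 18 + (-4) = 14 ✓
  (2) y = 4, target 4 ✓ (second branch holds)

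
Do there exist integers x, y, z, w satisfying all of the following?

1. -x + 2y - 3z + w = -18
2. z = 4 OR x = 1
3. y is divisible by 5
Yes

Take x = 0, y = 0, z = 4, w = -6. Substituting into each constraint:
  (1) 0 + 2(0) - 3(4) + (-6) = -18 ✓
  (2) z = 4, target 4 ✓ (first branch holds)
  (3) 0 = 5 × 0, remainder 0 ✓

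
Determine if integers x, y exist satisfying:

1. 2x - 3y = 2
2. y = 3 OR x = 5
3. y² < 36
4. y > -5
No

A contradictory subset is {2x - 3y = 2, y = 3 OR x = 5}. No integer assignment can satisfy these jointly:

  - 2x - 3y = 2: is a linear equation tying the variables together
  - y = 3 OR x = 5: forces a choice: either y = 3 or x = 5

Split on the disjunction (y = 3 OR x = 5):
  • If y = 3: with y = 3, every remaining term of the linear equation is divisible by 2, so the left side is ≡ 0 (mod 2); but the right side 11 ≡ 1 (mod 2). No integers can satisfy it.
  • If x = 5: with x = 5, every remaining term of the linear equation is divisible by 3, so the left side is ≡ 0 (mod 3); but the right side -8 ≡ 1 (mod 3). No integers can satisfy it.
Both branches are infeasible, so the system has no integer solution.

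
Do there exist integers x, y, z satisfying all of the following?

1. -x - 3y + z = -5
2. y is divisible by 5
Yes

Take x = 0, y = 0, z = -5. Substituting into each constraint:
  (1) 0 - 3(0) + (-5) = -5 ✓
  (2) 0 = 5 × 0, remainder 0 ✓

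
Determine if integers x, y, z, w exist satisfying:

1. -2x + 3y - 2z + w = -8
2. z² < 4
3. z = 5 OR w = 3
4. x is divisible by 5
Yes

Take x = -5, y = -7, z = 0, w = 3. Substituting into each constraint:
  (1) -2(-5) + 3(-7) - 2(0) + 3 = -8 ✓
  (2) z² = (0)² = 0, and 0 < 4 ✓
  (3) w = 3, target 3 ✓ (second branch holds)
  (4) -5 = 5 × -1, remainder 0 ✓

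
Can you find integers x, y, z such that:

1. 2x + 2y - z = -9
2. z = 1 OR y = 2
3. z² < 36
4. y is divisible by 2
Yes

Take x = -4, y = 0, z = 1. Substituting into each constraint:
  (1) 2(-4) + 2(0) + (-1) = -9 ✓
  (2) z = 1, target 1 ✓ (first branch holds)
  (3) z² = (1)² = 1, and 1 < 36 ✓
  (4) 0 = 2 × 0, remainder 0 ✓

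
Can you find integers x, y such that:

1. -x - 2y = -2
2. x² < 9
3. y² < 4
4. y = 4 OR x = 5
No

A contradictory subset is {x² < 9, y² < 4, y = 4 OR x = 5}. No integer assignment can satisfy these jointly:

  - x² < 9: restricts x to |x| ≤ 2
  - y² < 4: restricts y to |y| ≤ 1
  - y = 4 OR x = 5: forces a choice: either y = 4 or x = 5

Split on the disjunction (y = 4 OR x = 5):
  • If y = 4: this contradicts y² < 4, which requires |y| ≤ 1.
  • If x = 5: this contradicts x² < 9, which requires |x| ≤ 2.
Both branches are infeasible, so the system has no integer solution.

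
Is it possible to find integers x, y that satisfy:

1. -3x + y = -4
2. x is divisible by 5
Yes

Take x = 0, y = -4. Substituting into each constraint:
  (1) -3(0) + (-4) = -4 ✓
  (2) 0 = 5 × 0, remainder 0 ✓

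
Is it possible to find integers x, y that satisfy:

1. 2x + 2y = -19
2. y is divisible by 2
No

Even the single constraint (2x + 2y = -19) is infeasible over the integers.

  - 2x + 2y = -19: every term on the left is divisible by 2, so the LHS ≡ 0 (mod 2), but the RHS -19 is not — no integer solution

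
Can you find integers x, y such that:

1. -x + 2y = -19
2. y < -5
Yes

Take x = 1, y = -9. Substituting into each constraint:
  (1) (-1) + 2(-9) = -19 ✓
  (2) -9 < -5 ✓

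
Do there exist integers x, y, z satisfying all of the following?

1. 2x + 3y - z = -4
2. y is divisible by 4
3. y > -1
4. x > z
Yes

Take x = -5, y = 0, z = -6. Substituting into each constraint:
  (1) 2(-5) + 3(0) + 6 = -4 ✓
  (2) 0 = 4 × 0, remainder 0 ✓
  (3) 0 > -1 ✓
  (4) -5 > -6 ✓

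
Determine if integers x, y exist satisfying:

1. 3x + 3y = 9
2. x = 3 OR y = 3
Yes

Take x = 0, y = 3. Substituting into each constraint:
  (1) 3(0) + 3(3) = 9 ✓
  (2) y = 3, target 3 ✓ (second branch holds)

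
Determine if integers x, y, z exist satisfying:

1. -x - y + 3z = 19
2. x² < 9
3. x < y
Yes

Take x = 2, y = 3, z = 8. Substituting into each constraint:
  (1) (-2) + (-3) + 3(8) = 19 ✓
  (2) x² = (2)² = 4, and 4 < 9 ✓
  (3) 2 < 3 ✓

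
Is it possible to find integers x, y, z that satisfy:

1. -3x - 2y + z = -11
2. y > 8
Yes

Take x = -2, y = 9, z = 1. Substituting into each constraint:
  (1) -3(-2) - 2(9) + 1 = -11 ✓
  (2) 9 > 8 ✓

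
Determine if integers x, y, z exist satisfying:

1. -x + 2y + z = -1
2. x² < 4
Yes

Take x = 0, y = 0, z = -1. Substituting into each constraint:
  (1) 0 + 2(0) + (-1) = -1 ✓
  (2) x² = (0)² = 0, and 0 < 4 ✓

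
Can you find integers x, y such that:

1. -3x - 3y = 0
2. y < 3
Yes

Take x = 0, y = 0. Substituting into each constraint:
  (1) -3(0) - 3(0) = 0 ✓
  (2) 0 < 3 ✓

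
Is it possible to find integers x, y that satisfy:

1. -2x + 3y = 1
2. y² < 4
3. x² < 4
Yes

Take x = 1, y = 1. Substituting into each constraint:
  (1) -2(1) + 3(1) = 1 ✓
  (2) y² = (1)² = 1, and 1 < 4 ✓
  (3) x² = (1)² = 1, and 1 < 4 ✓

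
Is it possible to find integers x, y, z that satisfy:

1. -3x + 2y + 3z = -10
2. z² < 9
Yes

Take x = 0, y = -5, z = 0. Substituting into each constraint:
  (1) -3(0) + 2(-5) + 3(0) = -10 ✓
  (2) z² = (0)² = 0, and 0 < 9 ✓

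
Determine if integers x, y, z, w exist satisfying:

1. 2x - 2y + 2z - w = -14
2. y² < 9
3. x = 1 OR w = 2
Yes

Take x = 1, y = 0, z = -8, w = 0. Substituting into each constraint:
  (1) 2(1) - 2(0) + 2(-8) + 0 = -14 ✓
  (2) y² = (0)² = 0, and 0 < 9 ✓
  (3) x = 1, target 1 ✓ (first branch holds)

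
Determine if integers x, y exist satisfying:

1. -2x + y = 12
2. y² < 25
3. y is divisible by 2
Yes

Take x = -6, y = 0. Substituting into each constraint:
  (1) -2(-6) + 0 = 12 ✓
  (2) y² = (0)² = 0, and 0 < 25 ✓
  (3) 0 = 2 × 0, remainder 0 ✓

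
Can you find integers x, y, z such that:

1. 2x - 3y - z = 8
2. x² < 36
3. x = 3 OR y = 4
Yes

Take x = 3, y = 0, z = -2. Substituting into each constraint:
  (1) 2(3) - 3(0) + 2 = 8 ✓
  (2) x² = (3)² = 9, and 9 < 36 ✓
  (3) x = 3, target 3 ✓ (first branch holds)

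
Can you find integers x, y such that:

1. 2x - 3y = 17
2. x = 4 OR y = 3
Yes

Take x = 13, y = 3. Substituting into each constraint:
  (1) 2(13) - 3(3) = 17 ✓
  (2) y = 3, target 3 ✓ (second branch holds)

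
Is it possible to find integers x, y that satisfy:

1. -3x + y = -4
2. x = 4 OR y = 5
Yes

Take x = 3, y = 5. Substituting into each constraint:
  (1) -3(3) + 5 = -4 ✓
  (2) y = 5, target 5 ✓ (second branch holds)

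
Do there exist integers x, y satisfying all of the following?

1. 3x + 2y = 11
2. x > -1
Yes

Take x = 1, y = 4. Substituting into each constraint:
  (1) 3(1) + 2(4) = 11 ✓
  (2) 1 > -1 ✓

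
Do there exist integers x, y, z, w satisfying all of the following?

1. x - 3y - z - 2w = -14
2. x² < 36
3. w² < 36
Yes

Take x = 0, y = 4, z = 0, w = 1. Substituting into each constraint:
  (1) 0 - 3(4) + 0 - 2(1) = -14 ✓
  (2) x² = (0)² = 0, and 0 < 36 ✓
  (3) w² = (1)² = 1, and 1 < 36 ✓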